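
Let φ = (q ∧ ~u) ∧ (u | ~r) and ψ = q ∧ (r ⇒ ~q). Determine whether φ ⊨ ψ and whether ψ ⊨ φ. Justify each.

(⇒) Assume the antecedent. If r is true, the antecedent cannot hold. If r is false, the antecedent forces (r = F, q = T, u = F), and q ∧ (r ⇒ ~q) holds there. Either way q ∧ (r ⇒ ~q) holds.

(⇐) This fails. Under r = F, q = T, u = T, the left side is false but the right side is true.

Only the forward direction holds.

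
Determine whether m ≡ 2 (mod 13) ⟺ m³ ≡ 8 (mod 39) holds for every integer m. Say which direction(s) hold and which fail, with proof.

(⇒) fails and (⇐) fails.

(⟹) This fails: take m = 15. Then 15 ≡ 2 (mod 13), but 15³ = 3375 ≡ 21 (mod 39), not 8.

(⟸) This fails: take m = 5. Then 5³ = 125 ≡ 8 (mod 39), yet 5 ≡ 5 (mod 13), not 2.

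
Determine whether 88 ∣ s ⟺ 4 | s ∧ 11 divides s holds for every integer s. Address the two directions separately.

Not equivalent: only (⇒) holds.

[⇒] If 88 ∣ s, write s = 88q. Since 88 = 22·4, s = 4·(22q), so 4 ∣ s; and since 88 = 8·11, s = 11·(8q), so 11 ∣ s.

[⇐] This fails: take s = 44. Both 4 ∣ 44 and 11 ∣ 44, yet 44 is not a multiple of 88 (since 44 = 0·88 + 44), so 88 ∤ 44.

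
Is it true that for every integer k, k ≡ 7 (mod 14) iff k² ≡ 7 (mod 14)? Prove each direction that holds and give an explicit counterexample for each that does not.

Both directions hold; the statement is true.

(→) Suppose k ≡ 7 (mod 14). Write k = 14j + 7. Then (14j + 7)² = 196j² + 196j + 49 = 14(14j² + 14j + 3) + 7, so k² ≡ 7 (mod 14).

(←) Conversely, suppose k² ≡ 7 (mod 14). The only residue r in {0, …, 13} with r² ≡ 7 (mod 14) is r = 7, so k ≡ 7 (mod 14).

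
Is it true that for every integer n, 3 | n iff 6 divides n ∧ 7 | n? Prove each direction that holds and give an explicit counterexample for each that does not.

(←) Suppose 6 ∣ n and 7 ∣ n. Any common multiple of 6 and 7 is a multiple of their lcm; here gcd(6, 7) = 1, so lcm(6, 7) = 6·7 = 42, so 42 ∣ n. Since 3 ∣ 42, it follows that 3 ∣ n.

(→) This fails: take n = 3. Certainly 3 ∣ 3, but 6 ∤ 3.

Not equivalent: only (⇐) holds.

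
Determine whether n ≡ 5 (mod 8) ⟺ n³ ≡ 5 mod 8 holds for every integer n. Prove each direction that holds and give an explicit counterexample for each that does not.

Both directions hold; the statement is true.

(⇒) Suppose n ≡ 5 (mod 8). Write n = 8j + 5. Then (8j + 5)³ = 512j³ + 960j² + 600j + 125 = 8(64j³ + 120j² + 75j + 15) + 5, so n³ ≡ 5 (mod 8).

(⇐) Conversely, suppose n³ ≡ 5 (mod 8). The only residue r in {0, …, 7} with r³ ≡ 5 (mod 8) is r = 5, so n ≡ 5 (mod 8).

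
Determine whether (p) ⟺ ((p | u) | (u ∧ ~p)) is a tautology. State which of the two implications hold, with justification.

The forward direction holds; the converse fails.

(→) Assume the antecedent. If p is true, (p | u) | (u ∧ ~p) reduces to true regardless of the other variables. If p is false, the antecedent cannot hold. Either way (p | u) | (u ∧ ~p) holds.

(←) This fails. Under p = F, u = T, the left side is false but the right side is true.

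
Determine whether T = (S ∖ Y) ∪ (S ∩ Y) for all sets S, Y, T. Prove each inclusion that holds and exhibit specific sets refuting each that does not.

(⊆) This inclusion fails. Take S = ∅, Y = ∅, T = {1}; then 1 ∈ T but 1 ∉ (S ∖ Y) ∪ (S ∩ Y).

(⊇) This inclusion fails. Take S = {1}, Y = ∅, T = ∅; then 1 ∈ (S ∖ Y) ∪ (S ∩ Y) but 1 ∉ T.

(⊆) fails and (⊇) fails.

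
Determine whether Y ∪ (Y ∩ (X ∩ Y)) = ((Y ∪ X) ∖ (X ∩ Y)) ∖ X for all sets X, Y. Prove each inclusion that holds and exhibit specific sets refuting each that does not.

(⟹) This inclusion fails. Take X = {1}, Y = {1}; then 1 ∈ Y ∪ (Y ∩ (X ∩ Y)) but 1 ∉ ((Y ∪ X) ∖ (X ∩ Y)) ∖ X.

(⟸) Let x ∈ ((Y ∪ X) ∖ (X ∩ Y)) ∖ X. Then x ∈ Y and x ∉ X, from which x ∈ Y ∪ (Y ∩ (X ∩ Y)).

(⊆) fails; (⊇) holds.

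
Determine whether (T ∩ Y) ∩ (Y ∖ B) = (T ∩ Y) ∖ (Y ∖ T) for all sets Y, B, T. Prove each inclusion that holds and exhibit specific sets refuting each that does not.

Only the forward inclusion holds.

Reverse inclusion. This inclusion fails. Take Y = {1}, B = {1}, T = {1}; then 1 ∈ (T ∩ Y) ∖ (Y ∖ T) but 1 ∉ (T ∩ Y) ∩ (Y ∖ B).

Forward inclusion. Let x ∈ (T ∩ Y) ∩ (Y ∖ B). Then x ∈ Y ∩ T and x ∉ B, from which x ∈ (T ∩ Y) ∖ (Y ∖ T).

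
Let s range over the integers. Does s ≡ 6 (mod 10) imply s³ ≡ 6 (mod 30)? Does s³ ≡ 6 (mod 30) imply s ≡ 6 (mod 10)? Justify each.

(→) This fails: take s = 16. Then 16 ≡ 6 (mod 10), but 16³ = 4096 ≡ 16 (mod 30), not 6.

(←) Conversely, the residues r modulo 30 with r³ ≡ 6 (mod 30) are exactly {6}, and each is ≡ 6 (mod 10).

Not equivalent: only (⇐) holds.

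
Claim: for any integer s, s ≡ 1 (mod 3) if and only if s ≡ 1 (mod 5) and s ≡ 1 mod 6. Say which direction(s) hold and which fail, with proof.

[⇐] If s ≡ 1 (mod 5) and s ≡ 1 (mod 6), then by the Chinese remainder theorem s ≡ 1 (mod 30). Since 1 ≡ 1 (mod 3) and 3 ∣ 30, we get s ≡ 1 (mod 3).

[⇒] This fails: s = 4 gives 4 ≡ 1 (mod 3) but 4 ≡ 4 (mod 5), so the conjunction on the right does not hold.

Only the reverse direction holds.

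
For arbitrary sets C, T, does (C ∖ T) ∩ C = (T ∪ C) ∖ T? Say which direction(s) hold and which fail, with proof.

Both inclusions hold.

Forward inclusion. Let x ∈ (C ∖ T) ∩ C. Then x ∈ C and x ∉ T, from which x ∈ (T ∪ C) ∖ T.

Reverse inclusion. Let x ∈ (T ∪ C) ∖ T. Then x ∈ C and x ∉ T, from which x ∈ (C ∖ T) ∩ C.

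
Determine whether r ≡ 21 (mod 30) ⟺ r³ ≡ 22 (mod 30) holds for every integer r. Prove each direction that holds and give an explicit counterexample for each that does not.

Neither implication holds.

(→) This fails: take r = 21. Then 21 ≡ 21 (mod 30), but 21³ = 9261 ≡ 21 (mod 30), not 22.

(←) This fails: take r = 28. Then 28³ = 21952 ≡ 22 (mod 30), yet 28 ≡ 28 (mod 30), not 21.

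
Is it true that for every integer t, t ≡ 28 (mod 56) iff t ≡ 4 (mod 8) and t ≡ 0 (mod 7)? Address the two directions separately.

Forward direction. Suppose t ≡ 28 (mod 56); write t = 56j + 28. Since 8 ∣ 56, reducing mod 8 gives t ≡ 28 ≡ 4 (mod 8); since 7 ∣ 56, reducing mod 7 gives t ≡ 28 ≡ 0 (mod 7).

Converse. If t ≡ 4 (mod 8) and t ≡ 0 (mod 7), then by the Chinese remainder theorem t ≡ 28 (mod 56). This is exactly t ≡ 28 (mod 56).

Both directions hold; the statement is true.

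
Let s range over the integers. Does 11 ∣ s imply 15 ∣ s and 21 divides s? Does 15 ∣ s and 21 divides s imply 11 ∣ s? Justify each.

(⟹) This fails: take s = 11. Certainly 11 ∣ 11, but 15 ∤ 11.

(⟸) This fails: take s = 105. Both 15 ∣ 105 and 21 ∣ 105, yet 105 is not a multiple of 11 (since 105 = 9·11 + 6), so 11 ∤ 105.

Neither implication holds.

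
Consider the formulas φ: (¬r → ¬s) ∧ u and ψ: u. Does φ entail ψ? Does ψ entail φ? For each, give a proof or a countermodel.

(⇒) holds; (⇐) fails.

(⟹) Assume the antecedent. If s is true, the antecedent forces (s = T, u = T, r = T), and u holds there. If s is false, the antecedent forces (s = F, u = T, r = F) or (s = F, u = T, r = T), and u holds there. Either way u holds.

(⟸) This fails. Under s = T, u = T, r = F, the left side is false but the right side is true.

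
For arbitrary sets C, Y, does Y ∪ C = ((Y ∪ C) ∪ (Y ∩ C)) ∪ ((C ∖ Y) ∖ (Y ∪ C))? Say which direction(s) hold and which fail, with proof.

Both inclusions hold; the sets are equal.

Forward inclusion. Let x ∈ Y ∪ C. Then either x ∈ C and x ∉ Y; or x ∈ Y and x ∉ C; or x ∈ C ∩ Y. In each case x ∈ ((Y ∪ C) ∪ (Y ∩ C)) ∪ ((C ∖ Y) ∖ (Y ∪ C)), so Y ∪ C ⊆ ((Y ∪ C) ∪ (Y ∩ C)) ∪ ((C ∖ Y) ∖ (Y ∪ C)).

Reverse inclusion. Let x ∈ ((Y ∪ C) ∪ (Y ∩ C)) ∪ ((C ∖ Y) ∖ (Y ∪ C)). Then either x ∈ C and x ∉ Y; or x ∈ Y and x ∉ C; or x ∈ C ∩ Y. In each case x ∈ Y ∪ C, so ((Y ∪ C) ∪ (Y ∩ C)) ∪ ((C ∖ Y) ∖ (Y ∪ C)) ⊆ Y ∪ C.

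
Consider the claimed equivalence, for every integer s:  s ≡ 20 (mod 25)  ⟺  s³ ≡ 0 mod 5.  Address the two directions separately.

Not equivalent: only (⇒) holds.

(⟹) Suppose s ≡ 20 (mod 25). Then s³ ≡ 20³ = 8000 (mod 25), and since 5 ∣ 25, also s³ ≡ 0 (mod 5).

(⟸) This fails: take s = 0. Then 0³ = 0 ≡ 0 (mod 5), yet 0 ≡ 0 (mod 25), not 20.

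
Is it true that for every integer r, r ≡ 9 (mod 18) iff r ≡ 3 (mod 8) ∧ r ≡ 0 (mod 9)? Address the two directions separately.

Not equivalent: only (⇐) holds.

[⇐] If r ≡ 3 (mod 8) and r ≡ 0 (mod 9), then by the Chinese remainder theorem r ≡ 27 (mod 72). Since 27 ≡ 9 (mod 18) and 18 ∣ 72, we get r ≡ 9 (mod 18).

[⇒] This fails: r = 9 gives 9 ≡ 9 (mod 18) but 9 ≡ 1 (mod 8), so the conjunction on the right does not hold.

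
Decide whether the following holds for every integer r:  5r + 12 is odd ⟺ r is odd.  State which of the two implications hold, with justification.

Forward direction. Suppose 5r + 12 is odd. Since 5 is odd, 5r and r have the same parity, so 5r + 12 ≡ r + 12 (mod 2). As 12 is even, 5r + 12 is odd exactly when r is odd. Thus r is odd.

Converse. Suppose r is odd; write r = 2j + 1. Then 5r + 12 = 5·(2j + 1) + 12 = 2·5j + 17, which is odd.

Both implications hold.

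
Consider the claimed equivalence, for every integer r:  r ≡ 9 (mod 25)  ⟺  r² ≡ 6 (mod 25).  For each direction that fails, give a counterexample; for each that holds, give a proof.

Only the forward direction holds.

(⟹) Suppose r ≡ 9 (mod 25). Write r = 25j + 9. Then (25j + 9)² = 625j² + 450j + 81 = 25(25j² + 18j + 3) + 6, so r² ≡ 6 (mod 25).

(⟸) This fails: take r = 16. Then 16² = 256 ≡ 6 (mod 25), yet 16 ≡ 16 (mod 25), not 9.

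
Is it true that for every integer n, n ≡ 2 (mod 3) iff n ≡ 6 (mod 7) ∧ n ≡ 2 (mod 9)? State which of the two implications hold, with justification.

Forward direction. This fails: n = 2 gives 2 ≡ 2 (mod 3) but 2 ≡ 2 (mod 7), so the conjunction on the right does not hold.

Converse. If n ≡ 6 (mod 7) and n ≡ 2 (mod 9), then by the Chinese remainder theorem n ≡ 20 (mod 63). Since 20 ≡ 2 (mod 3) and 3 ∣ 63, we get n ≡ 2 (mod 3).

Not equivalent: only (⇐) holds.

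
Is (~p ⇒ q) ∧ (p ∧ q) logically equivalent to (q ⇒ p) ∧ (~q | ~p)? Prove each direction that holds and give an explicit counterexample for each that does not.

(⟹) This fails. Under q = T, p = T, the left side is true but the right side is false.

(⟸) This fails. Under q = F, p = F, the left side is false but the right side is true.

Both directions fail.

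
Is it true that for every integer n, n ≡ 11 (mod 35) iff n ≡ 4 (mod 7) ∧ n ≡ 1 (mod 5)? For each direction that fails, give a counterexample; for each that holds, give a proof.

(⇒) Suppose n ≡ 11 (mod 35); write n = 35j + 11. Since 7 ∣ 35, reducing mod 7 gives n ≡ 11 ≡ 4 (mod 7); since 5 ∣ 35, reducing mod 5 gives n ≡ 11 ≡ 1 (mod 5).

(⇐) Conversely, if n ≡ 4 (mod 7) and n ≡ 1 (mod 5), then by the Chinese remainder theorem n ≡ 11 (mod 35). This is exactly n ≡ 11 (mod 35).

Both implications hold.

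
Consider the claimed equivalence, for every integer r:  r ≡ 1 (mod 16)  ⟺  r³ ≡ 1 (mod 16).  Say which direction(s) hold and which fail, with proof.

Forward direction. Suppose r ≡ 1 (mod 16). Write r = 16j + 1. Then (16j + 1)³ = 4096j³ + 768j² + 48j + 1 = 16(256j³ + 48j² + 3j) + 1, so r³ ≡ 1 (mod 16).

Converse. Suppose r³ ≡ 1 (mod 16). The only residue r in {0, …, 15} with r³ ≡ 1 (mod 16) is r = 1, so r ≡ 1 (mod 16).

Both implications hold.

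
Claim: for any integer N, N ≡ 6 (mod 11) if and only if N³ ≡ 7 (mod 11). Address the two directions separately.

Forward direction. Suppose N ≡ 6 (mod 11). Write N = 11j + 6. Then (11j + 6)³ = 1331j³ + 2178j² + 1188j + 216 = 11(121j³ + 198j² + 108j + 19) + 7, so N³ ≡ 7 (mod 11).

Converse. For the converse, argue contrapositively. If N ≢ 6 (mod 11), then N is congruent to one of 0, 1, 2, 3, 4, 5, 7, 8, 9, 10 modulo 11, and these give N³ ≡ 0, 1, 8, 5, 9, 4, 2, 6, 3, 10 respectively — never 7.

Both directions hold.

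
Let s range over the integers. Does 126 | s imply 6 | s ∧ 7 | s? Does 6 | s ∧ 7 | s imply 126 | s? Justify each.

(⇐) This fails: take s = 42. Both 6 ∣ 42 and 7 ∣ 42, yet 42 is not a multiple of 126 (since 42 = 0·126 + 42), so 126 ∤ 42.

(⇒) If 126 ∣ s, write s = 126q. Since 126 = 21·6, s = 6·(21q), so 6 ∣ s; and since 126 = 18·7, s = 7·(18q), so 7 ∣ s.

Only the forward direction holds.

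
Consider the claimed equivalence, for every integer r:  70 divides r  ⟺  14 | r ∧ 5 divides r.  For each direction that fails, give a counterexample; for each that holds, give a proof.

Both implications hold.

Forward direction. If 70 ∣ r, write r = 70q. Since 70 = 5·14, r = 14·(5q), so 14 ∣ r; and since 70 = 14·5, r = 5·(14q), so 5 ∣ r.

Converse. Suppose 14 ∣ r and 5 ∣ r. Any common multiple of 14 and 5 is a multiple of their lcm; here gcd(14, 5) = 1, so lcm(14, 5) = 14·5 = 70, so 70 ∣ r.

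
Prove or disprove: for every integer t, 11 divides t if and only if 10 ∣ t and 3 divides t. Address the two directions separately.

[⇒] This fails: take t = 11. Certainly 11 ∣ 11, but 10 ∤ 11.

[⇐] This fails: take t = 30. Both 10 ∣ 30 and 3 ∣ 30, yet 30 is not a multiple of 11 (since 30 = 2·11 + 8), so 11 ∤ 30.

Neither implication holds.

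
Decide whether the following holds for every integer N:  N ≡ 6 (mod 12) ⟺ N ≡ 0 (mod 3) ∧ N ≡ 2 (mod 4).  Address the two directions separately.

(⟹) Suppose N ≡ 6 (mod 12); write N = 12j + 6. Since 3 ∣ 12, reducing mod 3 gives N ≡ 6 ≡ 0 (mod 3); since 4 ∣ 12, reducing mod 4 gives N ≡ 6 ≡ 2 (mod 4).

(⟸) Conversely, if N ≡ 0 (mod 3) and N ≡ 2 (mod 4), then by the Chinese remainder theorem N ≡ 6 (mod 12). This is exactly N ≡ 6 (mod 12).

Both implications hold.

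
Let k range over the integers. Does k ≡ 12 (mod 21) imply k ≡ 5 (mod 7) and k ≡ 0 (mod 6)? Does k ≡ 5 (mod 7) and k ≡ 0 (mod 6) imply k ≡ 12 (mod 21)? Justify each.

(→) This fails: k = 33 gives 33 ≡ 12 (mod 21) but 33 ≡ 3 (mod 6), so the conjunction on the right does not hold.

(←) Conversely, if k ≡ 5 (mod 7) and k ≡ 0 (mod 6), then by the Chinese remainder theorem k ≡ 12 (mod 42). Since 12 ≡ 12 (mod 21) and 21 ∣ 42, we get k ≡ 12 (mod 21).

Not equivalent: only (⇐) holds.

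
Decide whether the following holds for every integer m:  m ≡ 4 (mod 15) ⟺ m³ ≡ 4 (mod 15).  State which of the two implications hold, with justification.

The biconditional holds.

(⟹) Suppose m ≡ 4 (mod 15). Write m = 15j + 4. Then (15j + 4)³ = 3375j³ + 2700j² + 720j + 64 = 15(225j³ + 180j² + 48j + 4) + 4, so m³ ≡ 4 (mod 15).

(⟸) Conversely, suppose m³ ≡ 4 (mod 15). The only residue r in {0, …, 14} with r³ ≡ 4 (mod 15) is r = 4, so m ≡ 4 (mod 15).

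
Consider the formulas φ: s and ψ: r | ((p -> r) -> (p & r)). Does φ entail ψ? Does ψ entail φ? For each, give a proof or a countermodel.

[⇒] This fails. Under r = F, s = T, p = F, the left side is true but the right side is false.

[⇐] This fails. Under r = T, s = F, p = F, the left side is false but the right side is true.

Neither implication holds.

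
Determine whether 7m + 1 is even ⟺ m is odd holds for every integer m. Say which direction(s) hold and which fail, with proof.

(⇐) Suppose m is odd; write m = 2j + 1. Then 7m + 1 = 7·(2j + 1) + 1 = 2·7j + 8, which is even.

(⇒) Suppose 7m + 1 is even. Since 7 is odd, 7m and m have the same parity, so 7m + 1 ≡ m + 1 (mod 2). As 1 is odd, 7m + 1 is even exactly when m is odd. Thus m is odd.

Equivalent; both directions hold.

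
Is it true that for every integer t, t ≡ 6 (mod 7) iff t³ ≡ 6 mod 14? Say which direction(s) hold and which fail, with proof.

Forward direction. This fails: take t = 13. Then 13 ≡ 6 (mod 7), but 13³ = 2197 ≡ 13 (mod 14), not 6.

Converse. This fails: take t = 10. Then 10³ = 1000 ≡ 6 (mod 14), yet 10 ≡ 3 (mod 7), not 6.

Neither implication holds.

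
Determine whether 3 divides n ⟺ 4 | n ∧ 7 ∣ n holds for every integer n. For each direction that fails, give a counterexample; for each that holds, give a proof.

(⇒) This fails: take n = 3. Certainly 3 ∣ 3, but 4 ∤ 3.

(⇐) This fails: take n = 28. Both 4 ∣ 28 and 7 ∣ 28, yet 28 is not a multiple of 3 (since 28 = 9·3 + 1), so 3 ∤ 28.

Neither direction holds.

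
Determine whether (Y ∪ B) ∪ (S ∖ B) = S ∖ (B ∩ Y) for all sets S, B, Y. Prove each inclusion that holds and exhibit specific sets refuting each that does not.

(⊇) Let x ∈ S ∖ (B ∩ Y). Then either x ∈ S and x ∉ B, Y; or x ∈ S ∩ B and x ∉ Y; or x ∈ S ∩ Y and x ∉ B. In each case x ∈ (Y ∪ B) ∪ (S ∖ B), so S ∖ (B ∩ Y) ⊆ (Y ∪ B) ∪ (S ∖ B).

(⊆) This inclusion fails. Take S = ∅, B = {1}, Y = ∅; then 1 ∈ (Y ∪ B) ∪ (S ∖ B) but 1 ∉ S ∖ (B ∩ Y).

Only the reverse inclusion holds.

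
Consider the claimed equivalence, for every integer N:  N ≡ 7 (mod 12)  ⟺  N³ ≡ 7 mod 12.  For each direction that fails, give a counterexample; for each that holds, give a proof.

[⇒] Suppose N ≡ 7 (mod 12). Write N = 12j + 7. Then (12j + 7)³ = 1728j³ + 3024j² + 1764j + 343 = 12(144j³ + 252j² + 147j + 28) + 7, so N³ ≡ 7 (mod 12).

[⇐] For the converse, argue contrapositively. If N ≢ 7 (mod 12), then N is congruent to one of 0, 1, 2, 3, 4, 5, 6, 8, 9, 10, 11 modulo 12, and these give N³ ≡ 0, 1, 8, 3, 4, 5, 0, 8, 9, 4, 11 respectively — never 7.

Both directions hold.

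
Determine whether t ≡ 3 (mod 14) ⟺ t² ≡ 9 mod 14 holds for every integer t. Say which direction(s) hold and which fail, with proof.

Only the forward implication holds.

(→) Suppose t ≡ 3 (mod 14). Write t = 14j + 3. Then (14j + 3)² = 196j² + 84j + 9 = 14(14j² + 6j) + 9, so t² ≡ 9 (mod 14).

(←) This fails: take t = 11. Then 11² = 121 ≡ 9 (mod 14), yet 11 ≡ 11 (mod 14), not 3.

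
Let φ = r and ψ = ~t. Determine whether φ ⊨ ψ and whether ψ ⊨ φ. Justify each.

Neither direction holds.

(→) This fails. Under t = T, r = T, the left side is true but the right side is false.

(←) This fails. Under t = F, r = F, the left side is false but the right side is true.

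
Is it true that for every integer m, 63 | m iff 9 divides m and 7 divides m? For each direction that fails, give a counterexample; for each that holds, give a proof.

Both implications hold.

Forward direction. If 63 ∣ m, write m = 63q. Since 63 = 7·9, m = 9·(7q), so 9 ∣ m; and since 63 = 9·7, m = 7·(9q), so 7 ∣ m.

Converse. Suppose 9 ∣ m and 7 ∣ m. Any common multiple of 9 and 7 is a multiple of their lcm; here gcd(9, 7) = 1, so lcm(9, 7) = 9·7 = 63, so 63 ∣ m.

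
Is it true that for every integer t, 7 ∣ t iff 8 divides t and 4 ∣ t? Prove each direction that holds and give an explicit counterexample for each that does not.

(→) This fails: take t = 7. Certainly 7 ∣ 7, but 8 ∤ 7.

(←) This fails: take t = 8. Both 8 ∣ 8 and 4 ∣ 8, yet 8 is not a multiple of 7 (since 8 = 1·7 + 1), so 7 ∤ 8.

(⇒) fails and (⇐) fails.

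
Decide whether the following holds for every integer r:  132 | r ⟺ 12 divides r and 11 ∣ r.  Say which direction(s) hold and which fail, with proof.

(→) If 132 ∣ r, write r = 132q. Since 132 = 11·12, r = 12·(11q), so 12 ∣ r; and since 132 = 12·11, r = 11·(12q), so 11 ∣ r.

(←) Suppose 12 ∣ r and 11 ∣ r. Any common multiple of 12 and 11 is a multiple of their lcm; here gcd(12, 11) = 1, so lcm(12, 11) = 12·11 = 132, so 132 ∣ r.

Both implications hold.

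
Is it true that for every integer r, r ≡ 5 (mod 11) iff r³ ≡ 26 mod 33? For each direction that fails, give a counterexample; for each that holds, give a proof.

(←) The residues r modulo 33 with r³ ≡ 26 (mod 33) are exactly {5}, and each is ≡ 5 (mod 11).

(→) This fails: take r = 16. Then 16 ≡ 5 (mod 11), but 16³ = 4096 ≡ 4 (mod 33), not 26.

(⇒) fails; (⇐) holds.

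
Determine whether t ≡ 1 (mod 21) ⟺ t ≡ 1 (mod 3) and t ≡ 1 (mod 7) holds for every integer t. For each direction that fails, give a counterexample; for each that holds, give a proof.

Both directions hold; the statement is true.

[⇒] Suppose t ≡ 1 (mod 21); write t = 21j + 1. Since 3 ∣ 21, reducing mod 3 gives t ≡ 1 (mod 3); since 7 ∣ 21, reducing mod 7 gives t ≡ 1 (mod 7).

[⇐] Conversely, if t ≡ 1 (mod 3) and t ≡ 1 (mod 7), then by the Chinese remainder theorem t ≡ 1 (mod 21). This is exactly t ≡ 1 (mod 21).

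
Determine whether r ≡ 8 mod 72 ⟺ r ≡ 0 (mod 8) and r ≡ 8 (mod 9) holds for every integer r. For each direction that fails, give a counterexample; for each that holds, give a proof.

(⇒) Suppose r ≡ 8 (mod 72); write r = 72j + 8. Since 8 ∣ 72, reducing mod 8 gives r ≡ 8 ≡ 0 (mod 8); since 9 ∣ 72, reducing mod 9 gives r ≡ 8 (mod 9).

(⇐) Conversely, if r ≡ 0 (mod 8) and r ≡ 8 (mod 9), then by the Chinese remainder theorem r ≡ 8 (mod 72). This is exactly r ≡ 8 (mod 72).

Both directions hold; the statement is true.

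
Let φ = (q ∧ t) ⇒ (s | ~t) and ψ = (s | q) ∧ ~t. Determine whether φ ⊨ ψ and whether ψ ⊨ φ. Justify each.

The forward direction fails; the converse holds.

(→) This fails. Under s = F, t = F, q = F, the left side is true but the right side is false.

(←) Assume the antecedent. If s is true, (q ∧ t) ⇒ (s | ~t) reduces to true regardless of the other variables. If s is false, the antecedent forces (s = F, t = F, q = T), and (q ∧ t) ⇒ (s | ~t) holds there. Either way (q ∧ t) ⇒ (s | ~t) holds.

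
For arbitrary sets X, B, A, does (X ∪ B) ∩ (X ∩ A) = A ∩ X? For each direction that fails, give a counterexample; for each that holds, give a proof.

Both inclusions hold; the sets are equal.

(⟹) Let x ∈ (X ∪ B) ∩ (X ∩ A). Then either x ∈ X ∩ A and x ∉ B; or x ∈ X ∩ B ∩ A. In each case x ∈ A ∩ X, so (X ∪ B) ∩ (X ∩ A) ⊆ A ∩ X.

(⟸) Let x ∈ A ∩ X. Then either x ∈ X ∩ A and x ∉ B; or x ∈ X ∩ B ∩ A. In each case x ∈ (X ∪ B) ∩ (X ∩ A), so A ∩ X ⊆ (X ∪ B) ∩ (X ∩ A).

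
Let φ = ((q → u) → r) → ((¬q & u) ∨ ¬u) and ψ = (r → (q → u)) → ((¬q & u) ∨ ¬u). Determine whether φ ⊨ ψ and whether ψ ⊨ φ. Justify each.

(⟹) This fails. Under u = T, r = F, q = T, the left side is true but the right side is false.

(⟸) Assume the antecedent. If u is true, the antecedent forces (u = T, r = F, q = F) or (u = T, r = T, q = F), and the consequent holds there. If u is false, the consequent reduces to true regardless of the other variables. Either way the consequent holds.

Only the converse holds.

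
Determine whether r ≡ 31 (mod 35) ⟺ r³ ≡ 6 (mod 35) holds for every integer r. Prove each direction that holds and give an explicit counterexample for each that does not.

Not equivalent: only (⇒) holds.

Forward direction. Suppose r ≡ 31 (mod 35). Write r = 35j + 31. Then (35j + 31)³ = 42875j³ + 113925j² + 100905j + 29791 = 35(1225j³ + 3255j² + 2883j + 851) + 6, so r³ ≡ 6 (mod 35).

Converse. This fails: take r = 6. Then 6³ = 216 ≡ 6 (mod 35), yet 6 ≡ 6 (mod 35), not 31.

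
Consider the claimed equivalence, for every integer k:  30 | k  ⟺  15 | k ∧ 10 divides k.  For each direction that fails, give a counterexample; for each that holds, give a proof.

Equivalent; both directions hold.

(⇒) If 30 ∣ k, write k = 30q. Since 30 = 2·15, k = 15·(2q), so 15 ∣ k; and since 30 = 3·10, k = 10·(3q), so 10 ∣ k.

(⇐) Suppose 15 ∣ k and 10 ∣ k. Any common multiple of 15 and 10 is a multiple of their lcm; here lcm(15, 10) = 15·10/gcd(15, 10) = 150/5 = 30, so 30 ∣ k.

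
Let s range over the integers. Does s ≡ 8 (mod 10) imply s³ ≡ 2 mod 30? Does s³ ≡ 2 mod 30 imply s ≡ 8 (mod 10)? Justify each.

Forward direction. This fails: take s = 18. Then 18 ≡ 8 (mod 10), but 18³ = 5832 ≡ 12 (mod 30), not 2.

Converse. The residues r modulo 30 with r³ ≡ 2 (mod 30) are exactly {8}, and each is ≡ 8 (mod 10).

(⇒) fails; (⇐) holds.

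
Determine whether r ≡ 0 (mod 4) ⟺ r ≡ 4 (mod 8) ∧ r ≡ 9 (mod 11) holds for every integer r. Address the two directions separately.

[⇒] This fails: r = 0 gives 0 ≡ 0 (mod 4) but 0 ≡ 0 (mod 8), so the conjunction on the right does not hold.

[⇐] Conversely, if r ≡ 4 (mod 8) and r ≡ 9 (mod 11), then by the Chinese remainder theorem r ≡ 20 (mod 88). Since 20 ≡ 0 (mod 4) and 4 ∣ 88, we get r ≡ 0 (mod 4).

Only the reverse direction holds.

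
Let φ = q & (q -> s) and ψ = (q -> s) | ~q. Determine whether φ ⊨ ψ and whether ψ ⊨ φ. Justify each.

Forward direction. Assume the antecedent. If q is true, the antecedent forces (q = T, s = T), and (q -> s) | ~q holds there. If q is false, the antecedent cannot hold. Either way (q -> s) | ~q holds.

Converse. This fails. Under q = F, s = F, the left side is false but the right side is true.

(⇒) holds; (⇐) fails.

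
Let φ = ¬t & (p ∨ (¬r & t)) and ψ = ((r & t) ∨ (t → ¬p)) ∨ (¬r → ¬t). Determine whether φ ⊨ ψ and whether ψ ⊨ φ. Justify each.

Not equivalent: only (⇒) holds.

Forward direction. Assume the antecedent. If t is true, the antecedent cannot hold. If t is false, the consequent reduces to true regardless of the other variables. Either way the consequent holds.

Converse. This fails. Under t = F, p = F, r = F, the left side is false but the right side is true.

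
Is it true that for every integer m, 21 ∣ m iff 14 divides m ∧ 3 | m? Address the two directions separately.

(⇒) fails; (⇐) holds.

Forward direction. This fails: take m = 21. Certainly 21 ∣ 21, but 14 ∤ 21.

Converse. Suppose 14 ∣ m and 3 ∣ m. Any common multiple of 14 and 3 is a multiple of their lcm; here gcd(14, 3) = 1, so lcm(14, 3) = 14·3 = 42, so 42 ∣ m. Since 21 ∣ 42, it follows that 21 ∣ m.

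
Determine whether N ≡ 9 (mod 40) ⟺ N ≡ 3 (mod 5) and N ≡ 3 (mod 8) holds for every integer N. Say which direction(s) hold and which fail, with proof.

(⇒) fails and (⇐) fails.

(→) This fails: N = 9 gives 9 ≡ 9 (mod 40) but 9 ≡ 4 (mod 5), so the conjunction on the right does not hold.

(←) This fails: N = 3 satisfies both congruences on the right (3 ≡ 3 mod 5 and 3 ≡ 3 mod 8) yet 3 ≡ 3 (mod 40), not 9.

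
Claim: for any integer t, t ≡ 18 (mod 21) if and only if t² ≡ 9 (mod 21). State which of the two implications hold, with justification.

(→) Suppose t ≡ 18 (mod 21). Write t = 21j + 18. Then (21j + 18)² = 441j² + 756j + 324 = 21(21j² + 36j + 15) + 9, so t² ≡ 9 (mod 21).

(←) This fails: take t = 3. Then 3² = 9 ≡ 9 (mod 21), yet 3 ≡ 3 (mod 21), not 18.

The forward direction holds; the converse fails.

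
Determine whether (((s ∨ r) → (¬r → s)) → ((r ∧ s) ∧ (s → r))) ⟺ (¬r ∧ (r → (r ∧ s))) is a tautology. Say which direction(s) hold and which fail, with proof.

(→) This fails. Under r = T, s = T, the left side is true but the right side is false.

(←) This fails. Under r = F, s = F, the left side is false but the right side is true.

Neither direction holds.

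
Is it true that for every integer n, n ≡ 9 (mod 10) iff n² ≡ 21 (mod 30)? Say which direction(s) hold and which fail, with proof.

(⟹) This fails: take n = 19. Then 19 ≡ 9 (mod 10), but 19² = 361 ≡ 1 (mod 30), not 21.

(⟸) This fails: take n = 21. Then 21² = 441 ≡ 21 (mod 30), yet 21 ≡ 1 (mod 10), not 9.

Neither direction holds.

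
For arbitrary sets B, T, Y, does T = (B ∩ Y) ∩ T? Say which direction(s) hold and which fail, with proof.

Only the reverse inclusion holds.

Forward inclusion. This inclusion fails. Take B = ∅, T = {1}, Y = ∅; then 1 ∈ T but 1 ∉ (B ∩ Y) ∩ T.

Reverse inclusion. Let x ∈ (B ∩ Y) ∩ T. Then x ∈ B ∩ T ∩ Y, from which x ∈ T.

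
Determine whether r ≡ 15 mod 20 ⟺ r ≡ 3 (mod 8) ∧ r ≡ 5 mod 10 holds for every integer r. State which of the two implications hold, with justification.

The forward direction fails; the converse holds.

Forward direction. This fails: r = 15 gives 15 ≡ 15 (mod 20) but 15 ≡ 7 (mod 8), so the conjunction on the right does not hold.

Converse. If r ≡ 3 (mod 8) and r ≡ 5 (mod 10), then by the Chinese remainder theorem r ≡ 35 (mod 40). Since 35 ≡ 15 (mod 20) and 20 ∣ 40, we get r ≡ 15 (mod 20).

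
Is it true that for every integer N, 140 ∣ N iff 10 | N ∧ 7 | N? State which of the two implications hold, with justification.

Not equivalent: only (⇒) holds.

(⟹) If 140 ∣ N, write N = 140q. Since 140 = 14·10, N = 10·(14q), so 10 ∣ N; and since 140 = 20·7, N = 7·(20q), so 7 ∣ N.

(⟸) This fails: take N = 70. Both 10 ∣ 70 and 7 ∣ 70, yet 70 is not a multiple of 140 (since 70 = 0·140 + 70), so 140 ∤ 70.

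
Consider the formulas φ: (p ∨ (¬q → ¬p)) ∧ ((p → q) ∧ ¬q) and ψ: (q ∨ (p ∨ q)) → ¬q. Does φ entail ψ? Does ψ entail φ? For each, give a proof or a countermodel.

Only the forward direction holds.

(⇒) Assume the antecedent. If p is true, the antecedent cannot hold. If p is false, the antecedent forces (p = F, q = F), and (q ∨ (p ∨ q)) → ¬q holds there. Either way (q ∨ (p ∨ q)) → ¬q holds.

(⇐) This fails. Under p = T, q = F, the left side is false but the right side is true.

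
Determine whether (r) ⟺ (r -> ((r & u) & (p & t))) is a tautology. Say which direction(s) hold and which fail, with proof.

Both directions fail.

(⇒) This fails. Under r = T, p = F, u = F, t = F, the left side is true but the right side is false.

(⇐) This fails. Under r = F, p = F, u = F, t = F, the left side is false but the right side is true.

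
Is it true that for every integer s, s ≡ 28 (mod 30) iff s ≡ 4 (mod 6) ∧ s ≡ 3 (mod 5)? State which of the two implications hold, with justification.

[⇒] Suppose s ≡ 28 (mod 30); write s = 30j + 28. Since 6 ∣ 30, reducing mod 6 gives s ≡ 28 ≡ 4 (mod 6); since 5 ∣ 30, reducing mod 5 gives s ≡ 28 ≡ 3 (mod 5).

[⇐] Conversely, if s ≡ 4 (mod 6) and s ≡ 3 (mod 5), then by the Chinese remainder theorem s ≡ 28 (mod 30). This is exactly s ≡ 28 (mod 30).

Both directions hold.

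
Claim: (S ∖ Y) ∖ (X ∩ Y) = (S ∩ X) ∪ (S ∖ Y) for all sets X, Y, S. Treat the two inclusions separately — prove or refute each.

Only the forward inclusion holds.

(⟹) Let x ∈ (S ∖ Y) ∖ (X ∩ Y). Then either x ∈ S and x ∉ X, Y; or x ∈ X ∩ S and x ∉ Y. In each case x ∈ (S ∩ X) ∪ (S ∖ Y), so (S ∖ Y) ∖ (X ∩ Y) ⊆ (S ∩ X) ∪ (S ∖ Y).

(⟸) This inclusion fails. Take X = {1}, Y = {1}, S = {1}; then 1 ∈ (S ∩ X) ∪ (S ∖ Y) but 1 ∉ (S ∖ Y) ∖ (X ∩ Y).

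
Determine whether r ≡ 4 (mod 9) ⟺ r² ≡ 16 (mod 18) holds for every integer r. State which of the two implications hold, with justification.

Both directions fail.

(⟹) This fails: take r = 13. Then 13 ≡ 4 (mod 9), but 13² = 169 ≡ 7 (mod 18), not 16.

(⟸) This fails: take r = 14. Then 14² = 196 ≡ 16 (mod 18), yet 14 ≡ 5 (mod 9), not 4.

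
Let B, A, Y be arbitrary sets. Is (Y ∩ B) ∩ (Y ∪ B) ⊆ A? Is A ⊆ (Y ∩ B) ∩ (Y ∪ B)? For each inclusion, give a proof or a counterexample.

(⊆) fails and (⊇) fails.

(⟹) This inclusion fails. Take B = {1}, A = ∅, Y = {1}; then 1 ∈ (Y ∩ B) ∩ (Y ∪ B) but 1 ∉ A.

(⟸) This inclusion fails. Take B = ∅, A = {1}, Y = ∅; then 1 ∈ A but 1 ∉ (Y ∩ B) ∩ (Y ∪ B).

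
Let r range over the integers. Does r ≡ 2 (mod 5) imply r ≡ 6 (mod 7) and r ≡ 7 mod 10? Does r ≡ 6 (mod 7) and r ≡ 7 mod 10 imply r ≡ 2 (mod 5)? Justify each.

(⟸) If r ≡ 6 (mod 7) and r ≡ 7 (mod 10), then by the Chinese remainder theorem r ≡ 27 (mod 70). Since 27 ≡ 2 (mod 5) and 5 ∣ 70, we get r ≡ 2 (mod 5).

(⟹) This fails: r = 32 gives 32 ≡ 2 (mod 5) but 32 ≡ 4 (mod 7), so the conjunction on the right does not hold.

Not equivalent: only (⇐) holds.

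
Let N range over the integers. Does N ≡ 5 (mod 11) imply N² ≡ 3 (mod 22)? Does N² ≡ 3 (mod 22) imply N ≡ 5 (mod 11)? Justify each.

Forward direction. This fails: take N = 16. Then 16 ≡ 5 (mod 11), but 16² = 256 ≡ 14 (mod 22), not 3.

Converse. This fails: take N = 17. Then 17² = 289 ≡ 3 (mod 22), yet 17 ≡ 6 (mod 11), not 5.

(⇒) fails and (⇐) fails.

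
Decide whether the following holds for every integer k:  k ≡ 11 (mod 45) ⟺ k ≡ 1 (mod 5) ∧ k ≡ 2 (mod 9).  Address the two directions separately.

The biconditional holds.

(⟸) If k ≡ 1 (mod 5) and k ≡ 2 (mod 9), then by the Chinese remainder theorem k ≡ 11 (mod 45). This is exactly k ≡ 11 (mod 45).

(⟹) Suppose k ≡ 11 (mod 45); write k = 45j + 11. Since 5 ∣ 45, reducing mod 5 gives k ≡ 11 ≡ 1 (mod 5); since 9 ∣ 45, reducing mod 9 gives k ≡ 11 ≡ 2 (mod 9).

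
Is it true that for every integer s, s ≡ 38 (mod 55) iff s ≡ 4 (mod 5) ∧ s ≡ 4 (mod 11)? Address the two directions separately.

(⇒) This fails: s = 38 gives 38 ≡ 38 (mod 55) but 38 ≡ 3 (mod 5), so the conjunction on the right does not hold.

(⇐) This fails: s = 4 satisfies both congruences on the right (4 ≡ 4 mod 5 and 4 ≡ 4 mod 11) yet 4 ≡ 4 (mod 55), not 38.

(⇒) fails and (⇐) fails.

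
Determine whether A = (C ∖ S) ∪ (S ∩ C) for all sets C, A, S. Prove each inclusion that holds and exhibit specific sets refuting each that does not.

(⊆) fails and (⊇) fails.

(⊆) This inclusion fails. Take C = ∅, A = {1}, S = ∅; then 1 ∈ A but 1 ∉ (C ∖ S) ∪ (S ∩ C).

(⊇) This inclusion fails. Take C = {1}, A = ∅, S = ∅; then 1 ∈ (C ∖ S) ∪ (S ∩ C) but 1 ∉ A.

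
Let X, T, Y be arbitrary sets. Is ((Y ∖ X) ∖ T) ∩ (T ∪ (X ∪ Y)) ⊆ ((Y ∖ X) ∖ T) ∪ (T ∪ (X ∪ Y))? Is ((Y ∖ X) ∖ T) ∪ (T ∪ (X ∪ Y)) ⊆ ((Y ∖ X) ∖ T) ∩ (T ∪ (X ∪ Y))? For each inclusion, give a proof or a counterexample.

(⟸) This inclusion fails. Take X = {1}, T = ∅, Y = ∅; then 1 ∈ ((Y ∖ X) ∖ T) ∪ (T ∪ (X ∪ Y)) but 1 ∉ ((Y ∖ X) ∖ T) ∩ (T ∪ (X ∪ Y)).

(⟹) Let x ∈ ((Y ∖ X) ∖ T) ∩ (T ∪ (X ∪ Y)). Then x ∈ Y and x ∉ X, T, from which x ∈ ((Y ∖ X) ∖ T) ∪ (T ∪ (X ∪ Y)).

(⊆) holds; (⊇) fails.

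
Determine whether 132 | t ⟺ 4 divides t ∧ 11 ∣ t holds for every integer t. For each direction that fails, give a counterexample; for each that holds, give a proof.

The forward direction holds; the converse fails.

(→) If 132 ∣ t, write t = 132q. Since 132 = 33·4, t = 4·(33q), so 4 ∣ t; and since 132 = 12·11, t = 11·(12q), so 11 ∣ t.

(←) This fails: take t = 44. Both 4 ∣ 44 and 11 ∣ 44, yet 44 is not a multiple of 132 (since 44 = 0·132 + 44), so 132 ∤ 44.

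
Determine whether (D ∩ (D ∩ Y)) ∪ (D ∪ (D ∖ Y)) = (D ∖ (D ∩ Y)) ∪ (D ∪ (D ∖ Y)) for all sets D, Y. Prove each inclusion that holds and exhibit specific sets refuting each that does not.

(⟸) Let x ∈ (D ∖ (D ∩ Y)) ∪ (D ∪ (D ∖ Y)). Then either x ∈ D and x ∉ Y; or x ∈ D ∩ Y. In each case x ∈ (D ∩ (D ∩ Y)) ∪ (D ∪ (D ∖ Y)), so (D ∖ (D ∩ Y)) ∪ (D ∪ (D ∖ Y)) ⊆ (D ∩ (D ∩ Y)) ∪ (D ∪ (D ∖ Y)).

(⟹) Let x ∈ (D ∩ (D ∩ Y)) ∪ (D ∪ (D ∖ Y)). Then either x ∈ D and x ∉ Y; or x ∈ D ∩ Y. In each case x ∈ (D ∖ (D ∩ Y)) ∪ (D ∪ (D ∖ Y)), so (D ∩ (D ∩ Y)) ∪ (D ∪ (D ∖ Y)) ⊆ (D ∖ (D ∩ Y)) ∪ (D ∪ (D ∖ Y)).

Both inclusions hold.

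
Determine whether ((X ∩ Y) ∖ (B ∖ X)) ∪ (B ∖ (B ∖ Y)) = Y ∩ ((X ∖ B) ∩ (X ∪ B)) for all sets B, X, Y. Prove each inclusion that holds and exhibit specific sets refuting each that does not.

(⊆) fails; (⊇) holds.

(⊆) This inclusion fails. Take B = {1}, X = ∅, Y = {1}; then 1 ∈ ((X ∩ Y) ∖ (B ∖ X)) ∪ (B ∖ (B ∖ Y)) but 1 ∉ Y ∩ ((X ∖ B) ∩ (X ∪ B)).

(⊇) Let x ∈ Y ∩ ((X ∖ B) ∩ (X ∪ B)). Then x ∈ X ∩ Y and x ∉ B, from which x ∈ ((X ∩ Y) ∖ (B ∖ X)) ∪ (B ∖ (B ∖ Y)).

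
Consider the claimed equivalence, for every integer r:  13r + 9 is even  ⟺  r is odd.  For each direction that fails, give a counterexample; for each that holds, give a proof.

Both directions hold; the statement is true.

Converse. Suppose r is odd; write r = 2j + 1. Then 13r + 9 = 13·(2j + 1) + 9 = 2·13j + 22, which is even.

Forward direction. Suppose 13r + 9 is even. Since 13 is odd, 13r and r have the same parity, so 13r + 9 ≡ r + 9 (mod 2). As 9 is odd, 13r + 9 is even exactly when r is odd. Thus r is odd.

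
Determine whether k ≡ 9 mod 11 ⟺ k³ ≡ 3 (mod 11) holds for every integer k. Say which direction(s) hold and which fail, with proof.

[⇒] Suppose k ≡ 9 mod 11. Write k = 11j + 9. Then (11j + 9)³ = 1331j³ + 3267j² + 2673j + 729 = 11(121j³ + 297j² + 243j + 66) + 3, so k³ ≡ 3 (mod 11).

[⇐] Conversely, suppose k³ ≡ 3 (mod 11). The only residue r in {0, …, 10} with r³ ≡ 3 (mod 11) is r = 9, so k ≡ 9 (mod 11).

Both directions hold.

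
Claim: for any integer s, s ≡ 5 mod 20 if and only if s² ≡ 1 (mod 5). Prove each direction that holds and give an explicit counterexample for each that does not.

Neither implication holds.

(⇒) This fails: take s = 5. Then 5 ≡ 5 (mod 20), but 5² = 25 ≡ 0 (mod 5), not 1.

(⇐) This fails: take s = 1. Then 1² = 1 ≡ 1 (mod 5), yet 1 ≡ 1 (mod 20), not 5.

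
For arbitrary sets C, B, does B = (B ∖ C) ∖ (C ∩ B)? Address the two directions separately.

(⊇) Let x ∈ (B ∖ C) ∖ (C ∩ B). Then x ∈ B and x ∉ C, from which x ∈ B.

(⊆) This inclusion fails. Take C = {1}, B = {1}; then 1 ∈ B but 1 ∉ (B ∖ C) ∖ (C ∩ B).

(⊆) fails; (⊇) holds.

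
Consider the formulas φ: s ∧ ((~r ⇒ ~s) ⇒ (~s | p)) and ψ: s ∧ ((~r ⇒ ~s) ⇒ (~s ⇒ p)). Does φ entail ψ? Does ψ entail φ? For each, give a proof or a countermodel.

Forward direction. Assume the antecedent. If p is true, the antecedent forces (p = T, r = F, s = T) or (p = T, r = T, s = T), and s ∧ ((~r ⇒ ~s) ⇒ (~s ⇒ p)) holds there. If p is false, the antecedent forces (p = F, r = F, s = T), and s ∧ ((~r ⇒ ~s) ⇒ (~s ⇒ p)) holds there. Either way s ∧ ((~r ⇒ ~s) ⇒ (~s ⇒ p)) holds.

Converse. This fails. Under p = F, r = T, s = T, the left side is false but the right side is true.

The forward direction holds; the converse fails.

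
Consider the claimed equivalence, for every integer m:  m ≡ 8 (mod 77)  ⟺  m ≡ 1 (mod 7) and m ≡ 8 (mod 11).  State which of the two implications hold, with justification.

Equivalent; both directions hold.

Forward direction. Suppose m ≡ 8 (mod 77); write m = 77j + 8. Since 7 ∣ 77, reducing mod 7 gives m ≡ 8 ≡ 1 (mod 7); since 11 ∣ 77, reducing mod 11 gives m ≡ 8 (mod 11).

Converse. If m ≡ 1 (mod 7) and m ≡ 8 (mod 11), then by the Chinese remainder theorem m ≡ 8 (mod 77). This is exactly m ≡ 8 (mod 77).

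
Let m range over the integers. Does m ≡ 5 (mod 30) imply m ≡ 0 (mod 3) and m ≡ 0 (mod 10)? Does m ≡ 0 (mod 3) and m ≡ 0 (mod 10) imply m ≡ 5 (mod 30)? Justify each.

(⟹) This fails: m = 5 gives 5 ≡ 5 (mod 30) but 5 ≡ 2 (mod 3), so the conjunction on the right does not hold.

(⟸) This fails: m = 0 satisfies both congruences on the right (0 ≡ 0 mod 3 and 0 ≡ 0 mod 10) yet 0 ≡ 0 (mod 30), not 5.

(⇒) fails and (⇐) fails.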